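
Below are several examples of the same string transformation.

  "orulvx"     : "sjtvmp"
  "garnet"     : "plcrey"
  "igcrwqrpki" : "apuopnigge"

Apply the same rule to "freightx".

The transformation: shift every letter 2 places backward in the alphabet (wrapping around), then move the first 2 characters to the end (rotate left by 2).
For "freightx", step one produces "dpcgefrv"; step two turns that into "cgefrvdp".

cgefrvdp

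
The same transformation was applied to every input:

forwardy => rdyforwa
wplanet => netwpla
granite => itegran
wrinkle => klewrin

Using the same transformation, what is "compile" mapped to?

Looking at the pairs, the operation is to move the last 3 characters to the front (rotate right by 3).
On "compile" that produces "ilecomp".

ilecomp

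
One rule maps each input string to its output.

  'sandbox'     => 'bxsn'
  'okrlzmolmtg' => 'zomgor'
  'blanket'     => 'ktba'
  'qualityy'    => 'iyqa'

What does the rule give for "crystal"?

Each output is the input with this applied: keep every other character starting from the first (positions 1st, 3rd, 5th, ...), then move the first 2 characters to the end (rotate left by 2).
On "crystal": the first step gives "cytl", and the second then gives "tlcy".
(Check on "sandbox": → "snbx" → "bxsn" ✓)

tlcy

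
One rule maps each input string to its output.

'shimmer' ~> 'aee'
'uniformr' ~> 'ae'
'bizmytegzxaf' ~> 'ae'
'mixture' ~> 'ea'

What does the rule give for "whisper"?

In each case the input is transformed by: shift every letter 8 places backward in the alphabet (wrapping around), then keep only the vowels.
Working it through for "whisper": intermediate "ozakhwj", final "oa".
(Check on "mixture": → "eaplmjw" → "ea" ✓)

oa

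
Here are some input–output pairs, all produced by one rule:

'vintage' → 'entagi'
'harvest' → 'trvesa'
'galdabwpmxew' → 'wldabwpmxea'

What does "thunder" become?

The transformation: delete the first character, then swap the first and last characters.
Applying both steps to "thunder": "hunder", then "rundeh".

rundeh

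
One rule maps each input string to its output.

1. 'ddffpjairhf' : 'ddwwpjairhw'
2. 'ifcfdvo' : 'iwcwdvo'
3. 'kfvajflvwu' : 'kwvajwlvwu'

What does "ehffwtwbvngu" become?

ehwwwtwbvngu

Rule — replace every "f" with "w".
On "ehffwtwbvngu" that produces "ehwwwtwbvngu".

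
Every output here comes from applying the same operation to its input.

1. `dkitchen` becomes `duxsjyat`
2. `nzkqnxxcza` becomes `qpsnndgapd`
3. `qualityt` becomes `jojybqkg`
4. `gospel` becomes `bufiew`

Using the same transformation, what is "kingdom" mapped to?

Rule — reverse the string, then shift every letter 10 places backward in the alphabet (wrapping around).
For "kingdom", step one produces "modgnik"; step two turns that into "cetwdya".
(Check on "dkitchen": → "nehctikd" → "duxsjyat" ✓)

cetwdya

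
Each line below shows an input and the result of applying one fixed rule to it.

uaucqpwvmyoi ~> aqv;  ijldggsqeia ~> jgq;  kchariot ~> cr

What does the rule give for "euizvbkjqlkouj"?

uvjk

Rule — keep one character in every 3, starting at position 2 (positions 2nd, 5th, 8th, ...), then delete the last character.
"euizvbkjqlkouj" → "uvjk".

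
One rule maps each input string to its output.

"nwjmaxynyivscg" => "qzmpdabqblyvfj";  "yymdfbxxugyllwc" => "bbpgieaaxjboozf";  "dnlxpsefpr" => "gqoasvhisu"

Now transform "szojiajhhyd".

vcrmldmkkbg

The rule is to shift every letter 3 places forward in the alphabet (wrapping around).
"szojiajhhyd" → "vcrmldmkkbg".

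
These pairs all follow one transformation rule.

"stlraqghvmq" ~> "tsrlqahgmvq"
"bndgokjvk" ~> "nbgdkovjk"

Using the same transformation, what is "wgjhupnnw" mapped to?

The pattern: swap each adjacent pair of characters (1↔2, 3↔4, ...).
On "wgjhupnnw" that produces "gwhjpunnw".

gwhjpunnw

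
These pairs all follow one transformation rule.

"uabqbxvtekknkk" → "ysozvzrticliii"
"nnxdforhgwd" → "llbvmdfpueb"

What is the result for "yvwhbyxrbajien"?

twfuwzpvyzghlc

The pattern: swap each adjacent pair of characters (1↔2, 3↔4, ...), then shift every letter 2 places backward in the alphabet (wrapping around).
"yvwhbyxrbajien" → "twfuwzpvyzghlc".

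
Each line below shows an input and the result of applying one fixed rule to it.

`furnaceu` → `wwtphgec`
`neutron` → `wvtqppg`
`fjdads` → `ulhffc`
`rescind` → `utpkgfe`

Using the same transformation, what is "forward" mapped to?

yttqhfc

The transformation: shift every letter 2 places forward in the alphabet (wrapping around), then sort the characters into reverse alphabetical order.
Starting from "forward": after the first operation, "hqtyctf"; after the second, "yttqhfc".
(Check on "neutron": → "pgwvtqp" → "wvtqppg" ✓)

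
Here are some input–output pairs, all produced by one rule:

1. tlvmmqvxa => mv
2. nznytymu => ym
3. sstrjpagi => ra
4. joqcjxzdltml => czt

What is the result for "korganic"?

The pattern: delete the first character, then keep one character in every 3, starting at position 3 (positions 3rd, 6th, 9th, ...).
For "korganic", step one produces "organic"; step two turns that into "gi".

gi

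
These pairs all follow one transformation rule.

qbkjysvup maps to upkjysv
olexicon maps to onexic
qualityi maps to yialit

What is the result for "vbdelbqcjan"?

andelbqcj

The rule is to delete the first 2 characters, then move the last 2 characters to the front (rotate right by 2).
Starting from "vbdelbqcjan": after the first operation, "delbqcjan"; after the second, "andelbqcj".
(Check on "qbkjysvup": → "kjysvup" → "upkjysv" ✓)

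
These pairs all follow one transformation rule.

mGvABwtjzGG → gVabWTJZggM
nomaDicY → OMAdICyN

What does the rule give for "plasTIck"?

Each output is the input with this applied: move the first character to the end, then flip the case of every letter.
Starting from "plasTIck": after the first operation, "lasTIckp"; after the second, "LAStiCKP".
(Check on "nomaDicY": → "omaDicYn" → "OMAdICyN" ✓)

LAStiCKP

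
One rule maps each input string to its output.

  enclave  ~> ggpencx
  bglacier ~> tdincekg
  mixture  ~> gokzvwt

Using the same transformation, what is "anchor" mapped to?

Each output is the input with this applied: shift every letter 2 places forward in the alphabet (wrapping around), then move the last character to the front.
On "anchor" that produces "tcpejq".

tcpejq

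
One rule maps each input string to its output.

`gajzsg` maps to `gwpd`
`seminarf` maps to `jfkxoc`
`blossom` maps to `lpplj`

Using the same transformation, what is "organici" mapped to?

The pattern: delete the first 2 characters, then shift every letter 3 places backward in the alphabet (wrapping around).
Applying that to "organici" gives "dxkfzf".

dxkfzf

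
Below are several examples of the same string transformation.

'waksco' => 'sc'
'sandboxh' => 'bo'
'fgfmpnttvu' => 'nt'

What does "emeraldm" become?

The rule is to swap the front and back halves of the string, then keep only the first 2 characters.
On "emeraldm": the first step gives "aldmemer", and the second then gives "al".

al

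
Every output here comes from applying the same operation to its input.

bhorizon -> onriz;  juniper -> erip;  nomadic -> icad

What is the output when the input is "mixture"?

retu

Looking at the pairs, the operation is to delete the first 3 characters, then move the last 2 characters to the front (rotate right by 2).
Applying both steps to "mixture": "ture", then "retu".
(Check on "juniper": → "iper" → "erip" ✓)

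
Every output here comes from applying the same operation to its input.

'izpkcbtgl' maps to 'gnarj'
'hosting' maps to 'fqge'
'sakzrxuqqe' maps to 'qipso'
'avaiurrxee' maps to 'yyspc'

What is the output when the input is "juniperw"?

hlnp

Looking at the pairs, the operation is to shift every letter 2 places backward in the alphabet (wrapping around), then keep every other character starting from the first (positions 1st, 3rd, 5th, ...).
"juniperw" → "hslgncpu" → "hlnp".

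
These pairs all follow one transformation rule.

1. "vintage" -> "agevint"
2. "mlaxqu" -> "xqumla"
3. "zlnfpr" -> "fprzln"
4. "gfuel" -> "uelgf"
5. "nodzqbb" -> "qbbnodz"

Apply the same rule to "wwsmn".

smnww

In each case the input is transformed by: move the last 3 characters to the front (rotate right by 3).
For "wwsmn" the result is "smnww".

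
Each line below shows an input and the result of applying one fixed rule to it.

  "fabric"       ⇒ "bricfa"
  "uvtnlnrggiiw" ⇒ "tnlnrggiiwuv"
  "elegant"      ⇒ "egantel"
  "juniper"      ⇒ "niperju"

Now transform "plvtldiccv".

vtldiccvpl

Each output is the input with this applied: move the first 2 characters to the end (rotate left by 2).
Applying that to "plvtldiccv" gives "vtldiccvpl".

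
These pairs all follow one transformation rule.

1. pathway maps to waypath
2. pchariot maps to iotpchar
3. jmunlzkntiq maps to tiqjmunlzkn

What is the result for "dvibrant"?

The pattern: move the last 3 characters to the front (rotate right by 3).
"dvibrant" → "antdvibr".

antdvibr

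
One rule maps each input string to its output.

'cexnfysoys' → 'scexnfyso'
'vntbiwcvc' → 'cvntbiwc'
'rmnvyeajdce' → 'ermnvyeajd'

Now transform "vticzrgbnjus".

svticzrgbnj

In each case the input is transformed by: move the last character to the front, then delete the last character.
On "vticzrgbnjus": the first step gives "svticzrgbnju", and the second then gives "svticzrgbnj".
(Check on "rmnvyeajdce": → "ermnvyeajdc" → "ermnvyeajd" ✓)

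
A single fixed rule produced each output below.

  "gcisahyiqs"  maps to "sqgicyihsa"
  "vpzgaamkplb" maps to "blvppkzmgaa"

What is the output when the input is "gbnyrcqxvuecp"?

pcgebunvyxrqc

Looking at the pairs, the operation is to move the last character to the front, then take characters alternately from the front and the back (1st, last, 2nd, 2nd-last, ...).
Applying both steps to "gbnyrcqxvuecp": "pgbnyrcqxvuec", then "pcgebunvyxrqc".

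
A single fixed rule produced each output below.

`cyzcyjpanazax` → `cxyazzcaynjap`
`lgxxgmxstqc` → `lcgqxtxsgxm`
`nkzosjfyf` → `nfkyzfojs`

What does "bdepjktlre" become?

The rule is to take characters alternately from the front and the back (1st, last, 2nd, 2nd-last, ...).
On "bdepjktlre" that produces "bedrelptjk".

bedrelptjk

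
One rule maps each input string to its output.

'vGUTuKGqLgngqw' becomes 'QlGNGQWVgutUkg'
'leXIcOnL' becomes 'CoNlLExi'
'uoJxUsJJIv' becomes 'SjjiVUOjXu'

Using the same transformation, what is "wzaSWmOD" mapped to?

wModWZAs

In each case the input is transformed by: flip the case of every letter, then swap the front and back halves of the string.
So "wzaSWmOD" becomes "wModWZAs".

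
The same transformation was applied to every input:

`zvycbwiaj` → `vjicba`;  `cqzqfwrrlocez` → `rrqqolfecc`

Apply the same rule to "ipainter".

In each case the input is transformed by: sort the characters into reverse alphabetical order, then delete the first 3 characters.
On "ipainter": the first step gives "trpniiea", and the second then gives "niiea".

niiea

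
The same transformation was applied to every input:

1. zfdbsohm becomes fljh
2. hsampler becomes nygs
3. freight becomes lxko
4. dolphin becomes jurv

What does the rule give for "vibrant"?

bohx

What's happening: shift every letter 6 places forward in the alphabet (wrapping around), then keep only the first 4 characters.
Doing the same to "vibrant": "bohx".
(Check on "zfdbsohm": → "fljhyuns" → "fljh" ✓)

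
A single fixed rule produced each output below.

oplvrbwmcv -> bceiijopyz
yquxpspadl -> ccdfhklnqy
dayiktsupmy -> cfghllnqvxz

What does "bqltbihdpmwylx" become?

cdgjklooquvyyz

Each output is the input with this applied: shift every letter 13 places forward in the alphabet (wrapping around) — i.e. ROT13, then sort the characters into alphabetical order.
For "bqltbihdpmwylx", step one produces "odygovuqczjlyk"; step two turns that into "cdgjklooquvyyz".
(Check on "oplvrbwmcv": → "bcyieojzpi" → "bceiijopyz" ✓)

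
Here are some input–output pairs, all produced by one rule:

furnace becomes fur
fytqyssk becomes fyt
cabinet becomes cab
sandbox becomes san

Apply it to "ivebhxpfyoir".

ive

The pattern: keep only the first 3 characters.
On "ivebhxpfyoir" that produces "ive".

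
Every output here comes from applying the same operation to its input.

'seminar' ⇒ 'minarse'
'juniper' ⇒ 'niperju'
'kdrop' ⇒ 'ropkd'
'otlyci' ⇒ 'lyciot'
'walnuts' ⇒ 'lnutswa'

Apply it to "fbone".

onefb

The transformation: move the first 2 characters to the end (rotate left by 2).
For "fbone" the result is "onefb".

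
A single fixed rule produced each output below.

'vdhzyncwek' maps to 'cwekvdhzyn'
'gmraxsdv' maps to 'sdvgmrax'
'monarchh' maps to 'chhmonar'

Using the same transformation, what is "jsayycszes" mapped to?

szesjsayyc

Each output is the input with this applied: move the first character to the end, then swap the front and back halves of the string.
Applying both steps to "jsayycszes": "sayycszesj", then "szesjsayyc".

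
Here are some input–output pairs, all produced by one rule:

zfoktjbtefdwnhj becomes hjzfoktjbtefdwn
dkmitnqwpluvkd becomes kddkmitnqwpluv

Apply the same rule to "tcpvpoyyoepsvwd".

In each case the input is transformed by: move the last 2 characters to the front (rotate right by 2).
For "tcpvpoyyoepsvwd" the result is "wdtcpvpoyyoepsv".

wdtcpvpoyyoepsv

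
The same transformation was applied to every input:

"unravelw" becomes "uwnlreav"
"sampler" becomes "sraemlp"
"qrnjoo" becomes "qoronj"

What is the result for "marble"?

mealrb

What's happening: take characters alternately from the front and the back (1st, last, 2nd, 2nd-last, ...).
Doing the same to "marble": "mealrb".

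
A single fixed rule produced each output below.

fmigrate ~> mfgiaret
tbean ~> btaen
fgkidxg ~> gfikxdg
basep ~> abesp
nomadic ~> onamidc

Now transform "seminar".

The rule is to swap each adjacent pair of characters (1↔2, 3↔4, ...).
Applying that to "seminar" gives "esimanr".

esimanr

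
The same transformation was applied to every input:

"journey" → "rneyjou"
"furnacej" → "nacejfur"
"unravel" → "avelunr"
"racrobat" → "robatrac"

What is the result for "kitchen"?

Rule — move the first 3 characters to the end (rotate left by 3).
Applying that to "kitchen" gives "chenkit".

chenkit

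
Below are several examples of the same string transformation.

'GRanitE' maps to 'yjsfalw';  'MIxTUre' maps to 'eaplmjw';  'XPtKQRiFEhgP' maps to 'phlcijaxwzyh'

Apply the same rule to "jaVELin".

bsnwdaf

What's happening: shift every letter 8 places backward in the alphabet (wrapping around), then convert every letter to lowercase.
Starting from "jaVELin": after the first operation, "bsNWDaf"; after the second, "bsnwdaf".
(Check on "MIxTUre": → "EApLMjw" → "eaplmjw" ✓)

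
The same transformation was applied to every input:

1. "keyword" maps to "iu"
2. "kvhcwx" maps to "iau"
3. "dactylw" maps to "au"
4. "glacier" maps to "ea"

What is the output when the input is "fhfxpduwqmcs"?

The rule is to shift every letter 2 places backward in the alphabet (wrapping around), then keep only the vowels.
Starting from "fhfxpduwqmcs": after the first operation, "dfdvnbsuokaq"; after the second, "uoa".

uoa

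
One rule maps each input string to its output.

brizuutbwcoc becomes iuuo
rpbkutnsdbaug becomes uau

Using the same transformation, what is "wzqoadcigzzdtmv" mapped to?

What's happening: keep only the vowels.
Applying that to "wzqoadcigzzdtmv" gives "oai".

oai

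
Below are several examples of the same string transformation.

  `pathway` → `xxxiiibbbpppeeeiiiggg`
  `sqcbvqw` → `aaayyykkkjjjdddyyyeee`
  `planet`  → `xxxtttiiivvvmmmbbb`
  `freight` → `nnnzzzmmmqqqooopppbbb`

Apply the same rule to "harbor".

What's happening: shift every letter 8 places forward in the alphabet (wrapping around), then repeat every character 3 times.
For "harbor" the result is "pppiiizzzjjjwwwzzz".

pppiiizzzjjjwwwzzz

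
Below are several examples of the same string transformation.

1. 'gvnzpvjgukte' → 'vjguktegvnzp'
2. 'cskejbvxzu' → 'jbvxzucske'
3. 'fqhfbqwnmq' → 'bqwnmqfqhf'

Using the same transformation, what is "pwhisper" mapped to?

isperpwh

The rule is to move the last character to the front, then swap the front and back halves of the string.
Starting from "pwhisper": after the first operation, "rpwhispe"; after the second, "isperpwh".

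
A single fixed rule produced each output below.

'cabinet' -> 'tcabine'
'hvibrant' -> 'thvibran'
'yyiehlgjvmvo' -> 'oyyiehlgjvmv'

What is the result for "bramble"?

What's happening: move the last character to the front.
"bramble" → "ebrambl".

ebrambl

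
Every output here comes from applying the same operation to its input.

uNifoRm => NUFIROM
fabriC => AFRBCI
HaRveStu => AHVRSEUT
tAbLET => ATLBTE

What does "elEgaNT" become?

Rule — swap each adjacent pair of characters (1↔2, 3↔4, ...), then convert every letter to uppercase.
For "elEgaNT", step one produces "legENaT"; step two turns that into "LEGENAT".

LEGENAT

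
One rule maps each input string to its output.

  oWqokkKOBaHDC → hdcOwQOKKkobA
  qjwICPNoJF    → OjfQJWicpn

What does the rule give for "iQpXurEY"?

ReyIqPxU

The pattern: flip the case of every letter, then move the last 3 characters to the front (rotate right by 3).
Working it through for "iQpXurEY": intermediate "IqPxURey", final "ReyIqPxU".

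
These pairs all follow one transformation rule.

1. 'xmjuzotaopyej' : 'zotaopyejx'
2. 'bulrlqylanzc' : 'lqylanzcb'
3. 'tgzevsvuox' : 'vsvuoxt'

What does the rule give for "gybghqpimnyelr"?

hqpimnyelrg

Looking at the pairs, the operation is to move the first character to the end, then delete the first 3 characters.
For "gybghqpimnyelr", step one produces "ybghqpimnyelrg"; step two turns that into "hqpimnyelrg".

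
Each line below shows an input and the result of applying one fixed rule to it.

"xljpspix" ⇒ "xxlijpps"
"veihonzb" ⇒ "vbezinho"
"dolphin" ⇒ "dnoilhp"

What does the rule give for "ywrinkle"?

yewlrkin

Rule — take characters alternately from the front and the back (1st, last, 2nd, 2nd-last, ...).
On "ywrinkle" that produces "yewlrkin".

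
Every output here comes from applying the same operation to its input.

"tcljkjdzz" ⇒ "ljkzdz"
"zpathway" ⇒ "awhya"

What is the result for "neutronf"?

uorfn

The transformation: swap each adjacent pair of characters (1↔2, 3↔4, ...), then delete the first 3 characters.
Applying both steps to "neutronf": "entuorfn", then "uorfn".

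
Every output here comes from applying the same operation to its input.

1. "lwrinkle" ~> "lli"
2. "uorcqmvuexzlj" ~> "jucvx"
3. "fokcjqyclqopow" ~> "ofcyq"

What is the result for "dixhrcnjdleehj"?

hdhnl

Each output is the input with this applied: keep one character in every 3, starting at position 1 (positions 1st, 4th, 7th, ...), then move the last character to the front.
Applying that to "dixhrcnjdleehj" gives "hdhnl".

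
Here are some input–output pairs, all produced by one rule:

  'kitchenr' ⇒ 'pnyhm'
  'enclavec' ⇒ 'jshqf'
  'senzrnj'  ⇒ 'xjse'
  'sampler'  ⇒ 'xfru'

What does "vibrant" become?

The pattern: shift every letter 5 places forward in the alphabet (wrapping around), then delete the last 3 characters.
Applying both steps to "vibrant": "angwfsy", then "angw".

angw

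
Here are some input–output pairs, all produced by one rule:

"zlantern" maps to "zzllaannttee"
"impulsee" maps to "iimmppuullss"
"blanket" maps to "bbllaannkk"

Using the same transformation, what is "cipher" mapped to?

The pattern: delete the last 2 characters, then double every character.
On "cipher": the first step gives "ciph", and the second then gives "cciipphh".

cciipphh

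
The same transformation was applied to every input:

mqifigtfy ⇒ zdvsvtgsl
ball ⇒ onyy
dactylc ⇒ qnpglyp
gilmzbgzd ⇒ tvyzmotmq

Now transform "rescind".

Rule — shift every letter 13 places forward in the alphabet (wrapping around) — i.e. ROT13.
"rescind" → "erfpvaq".

erfpvaq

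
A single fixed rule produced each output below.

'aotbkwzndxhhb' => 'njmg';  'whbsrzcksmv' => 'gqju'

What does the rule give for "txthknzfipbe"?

wjea

Each output is the input with this applied: keep one character in every 3, starting at position 2 (positions 2nd, 5th, 8th, ...), then shift every letter 1 place backward in the alphabet (wrapping around).
On "txthknzfipbe": the first step gives "xkfb", and the second then gives "wjea".
(Check on "whbsrzcksmv": → "hrkv" → "gqju" ✓)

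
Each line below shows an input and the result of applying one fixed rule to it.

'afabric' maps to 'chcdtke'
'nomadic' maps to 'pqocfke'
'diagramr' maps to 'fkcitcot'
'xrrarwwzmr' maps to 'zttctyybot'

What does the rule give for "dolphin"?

In each case the input is transformed by: shift every letter 2 places forward in the alphabet (wrapping around).
Applying that to "dolphin" gives "fqnrjkp".

fqnrjkp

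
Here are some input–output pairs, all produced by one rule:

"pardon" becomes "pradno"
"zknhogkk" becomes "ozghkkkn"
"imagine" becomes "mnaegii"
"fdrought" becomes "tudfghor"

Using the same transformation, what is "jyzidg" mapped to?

What's happening: sort the characters into alphabetical order, then move the last 2 characters to the front (rotate right by 2).
"jyzidg" → "yzdgij".

yzdgij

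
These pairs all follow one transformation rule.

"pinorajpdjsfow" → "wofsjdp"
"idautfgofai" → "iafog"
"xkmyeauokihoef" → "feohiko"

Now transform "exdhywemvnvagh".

What's happening: take characters alternately from the front and the back (1st, last, 2nd, 2nd-last, ...), then keep every other character starting from the second (positions 2nd, 4th, 6th, ...).
Starting from "exdhywemvnvagh": after the first operation, "ehxgdahvynwvem"; after the second, "hgavnvm".

hgavnvm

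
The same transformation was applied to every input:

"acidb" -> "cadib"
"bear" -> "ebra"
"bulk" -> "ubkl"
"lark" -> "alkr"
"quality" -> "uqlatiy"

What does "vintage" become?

ivtngae

Looking at the pairs, the operation is to swap each adjacent pair of characters (1↔2, 3↔4, ...).
Doing the same to "vintage": "ivtngae".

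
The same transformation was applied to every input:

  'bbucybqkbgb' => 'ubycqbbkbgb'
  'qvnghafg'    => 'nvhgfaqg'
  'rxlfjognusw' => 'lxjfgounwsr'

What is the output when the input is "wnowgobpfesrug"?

ongwbofpseurwg

Looking at the pairs, the operation is to move the first character to the end, then swap each adjacent pair of characters (1↔2, 3↔4, ...).
Working it through for "wnowgobpfesrug": intermediate "nowgobpfesrugw", final "ongwbofpseurwg".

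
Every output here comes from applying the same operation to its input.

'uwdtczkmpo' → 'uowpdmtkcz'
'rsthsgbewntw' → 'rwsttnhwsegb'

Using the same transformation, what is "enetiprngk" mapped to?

ekngentrip

Each output is the input with this applied: take characters alternately from the front and the back (1st, last, 2nd, 2nd-last, ...).
On "enetiprngk" that produces "ekngentrip".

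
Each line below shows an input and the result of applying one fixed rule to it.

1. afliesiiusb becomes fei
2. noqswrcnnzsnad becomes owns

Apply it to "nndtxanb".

In each case the input is transformed by: keep one character in every 3, starting at position 2 (positions 2nd, 5th, 8th, ...), then delete the last character.
For "nndtxanb", step one produces "nxb"; step two turns that into "nx".

nx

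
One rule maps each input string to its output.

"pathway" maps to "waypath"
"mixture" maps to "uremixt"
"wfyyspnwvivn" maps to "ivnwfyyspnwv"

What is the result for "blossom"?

somblos

Looking at the pairs, the operation is to move the last 3 characters to the front (rotate right by 3).
"blossom" → "somblos".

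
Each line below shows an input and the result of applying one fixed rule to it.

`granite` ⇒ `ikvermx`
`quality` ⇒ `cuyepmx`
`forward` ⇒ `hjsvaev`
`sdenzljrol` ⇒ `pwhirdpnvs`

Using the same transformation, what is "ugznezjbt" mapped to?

In each case the input is transformed by: shift every letter 4 places forward in the alphabet (wrapping around), then move the last character to the front.
Starting from "ugznezjbt": after the first operation, "ykdridnfx"; after the second, "xykdridnf".

xykdridnf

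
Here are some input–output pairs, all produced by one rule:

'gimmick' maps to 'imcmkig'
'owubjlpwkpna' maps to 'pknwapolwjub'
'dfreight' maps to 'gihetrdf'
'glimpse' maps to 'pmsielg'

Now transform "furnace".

The rule is to move the last 3 characters to the front (rotate right by 3), then take characters alternately from the front and the back (1st, last, 2nd, 2nd-last, ...).
"furnace" → "acefurn" → "ancreuf".

ancreuf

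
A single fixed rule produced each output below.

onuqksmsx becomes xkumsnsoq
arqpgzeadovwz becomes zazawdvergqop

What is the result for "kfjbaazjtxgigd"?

Rule — sort the characters into reverse alphabetical order, then take characters alternately from the front and the back (1st, last, 2nd, 2nd-last, ...).
On "kfjbaazjtxgigd": the first step gives "zxtkjjiggfdbaa", and the second then gives "zaxatbkdjfjgig".

zaxatbkdjfjgig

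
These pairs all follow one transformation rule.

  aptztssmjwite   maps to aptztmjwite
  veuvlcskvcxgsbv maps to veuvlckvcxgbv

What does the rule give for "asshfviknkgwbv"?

ahfviknkgwbv

The pattern: remove every "s".
So "asshfviknkgwbv" becomes "ahfviknkgwbv".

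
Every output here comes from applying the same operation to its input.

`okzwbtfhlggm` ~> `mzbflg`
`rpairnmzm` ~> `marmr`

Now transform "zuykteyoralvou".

uytyrlo

The pattern: swap the first and last characters, then keep every other character starting from the first (positions 1st, 3rd, 5th, ...).
Starting from "zuykteyoralvou": after the first operation, "uuykteyoralvoz"; after the second, "uytyrlo".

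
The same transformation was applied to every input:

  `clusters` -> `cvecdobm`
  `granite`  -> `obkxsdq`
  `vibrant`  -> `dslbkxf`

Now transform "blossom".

wvyccyl

The pattern: shift every letter 10 places forward in the alphabet (wrapping around), then swap the first and last characters.
Starting from "blossom": after the first operation, "lvyccyw"; after the second, "wvyccyl".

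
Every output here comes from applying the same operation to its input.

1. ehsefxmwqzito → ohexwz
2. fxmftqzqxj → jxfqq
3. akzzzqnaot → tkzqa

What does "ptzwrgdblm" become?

mtwgb

The pattern: move the last 2 characters to the front (rotate right by 2), then keep every other character starting from the second (positions 2nd, 4th, 6th, ...).
For "ptzwrgdblm", step one produces "lmptzwrgdb"; step two turns that into "mtwgb".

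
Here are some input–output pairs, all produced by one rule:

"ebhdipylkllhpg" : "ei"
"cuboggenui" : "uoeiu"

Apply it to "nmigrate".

iae

The rule is to swap each adjacent pair of characters (1↔2, 3↔4, ...), then keep only the vowels.
For "nmigrate" the result is "iae".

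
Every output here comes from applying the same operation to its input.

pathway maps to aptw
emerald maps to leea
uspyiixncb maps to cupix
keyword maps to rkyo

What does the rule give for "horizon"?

The pattern: move the last 2 characters to the front (rotate right by 2), then keep every other character starting from the first (positions 1st, 3rd, 5th, ...).
For "horizon", step one produces "onhoriz"; step two turns that into "ohrz".
(Check on "keyword": → "rdkeywo" → "rkyo" ✓)

ohrz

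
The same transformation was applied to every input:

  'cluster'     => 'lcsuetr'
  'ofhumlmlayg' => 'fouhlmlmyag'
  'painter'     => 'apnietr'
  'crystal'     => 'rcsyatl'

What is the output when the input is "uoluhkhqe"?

ouulkhqhe

The rule is to swap each adjacent pair of characters (1↔2, 3↔4, ...).
Applying that to "uoluhkhqe" gives "ouulkhqhe".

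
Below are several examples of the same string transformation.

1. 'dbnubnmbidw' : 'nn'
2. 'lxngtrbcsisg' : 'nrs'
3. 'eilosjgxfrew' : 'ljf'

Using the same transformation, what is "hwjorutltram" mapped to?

jut

Looking at the pairs, the operation is to delete the last 3 characters, then keep one character in every 3, starting at position 3 (positions 3rd, 6th, 9th, ...).
"hwjorutltram" → "hwjorutlt" → "jut".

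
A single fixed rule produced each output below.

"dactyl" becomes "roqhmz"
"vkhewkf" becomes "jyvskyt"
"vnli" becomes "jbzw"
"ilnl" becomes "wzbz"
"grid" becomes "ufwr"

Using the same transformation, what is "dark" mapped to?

rofy

Looking at the pairs, the operation is to shift every letter 12 places backward in the alphabet (wrapping around).
On "dark" that produces "rofy".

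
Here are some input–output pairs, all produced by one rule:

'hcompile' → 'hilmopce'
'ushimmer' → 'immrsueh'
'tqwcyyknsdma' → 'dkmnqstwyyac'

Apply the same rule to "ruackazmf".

The transformation: sort the characters into alphabetical order, then move the first 2 characters to the end (rotate left by 2).
Starting from "ruackazmf": after the first operation, "aacfkmruz"; after the second, "cfkmruzaa".

cfkmruzaa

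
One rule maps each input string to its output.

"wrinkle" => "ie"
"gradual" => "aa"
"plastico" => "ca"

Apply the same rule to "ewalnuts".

Looking at the pairs, the operation is to sort the characters into reverse alphabetical order, then keep only the last 2 characters.
For "ewalnuts", step one produces "wutsnlea"; step two turns that into "ea".

ea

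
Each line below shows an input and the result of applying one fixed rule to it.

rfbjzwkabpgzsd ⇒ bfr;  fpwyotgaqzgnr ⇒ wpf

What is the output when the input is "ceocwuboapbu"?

Each output is the input with this applied: reverse the string, then keep only the last 3 characters.
Starting from "ceocwuboapbu": after the first operation, "ubpaobuwcoec"; after the second, "oec".
(Check on "rfbjzwkabpgzsd": → "dszgpbakwzjbfr" → "bfr" ✓)

oec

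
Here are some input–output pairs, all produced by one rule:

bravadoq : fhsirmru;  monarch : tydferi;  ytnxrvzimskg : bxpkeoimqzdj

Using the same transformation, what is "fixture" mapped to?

Rule — shift every letter 9 places backward in the alphabet (wrapping around), then move the last 2 characters to the front (rotate right by 2).
For "fixture", step one produces "wzokliv"; step two turns that into "ivwzokl".

ivwzokl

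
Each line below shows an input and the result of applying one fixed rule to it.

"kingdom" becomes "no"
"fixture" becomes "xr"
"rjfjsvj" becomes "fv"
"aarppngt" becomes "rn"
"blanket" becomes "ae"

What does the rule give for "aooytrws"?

Looking at the pairs, the operation is to keep one character in every 3, starting at position 3 (positions 3rd, 6th, 9th, ...).
On "aooytrws" that produces "or".

or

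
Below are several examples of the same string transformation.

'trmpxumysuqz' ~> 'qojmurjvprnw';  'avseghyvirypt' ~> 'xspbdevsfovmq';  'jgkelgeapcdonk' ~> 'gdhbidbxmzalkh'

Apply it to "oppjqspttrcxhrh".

lmmgnpmqqozueoe

The rule is to shift every letter 3 places backward in the alphabet (wrapping around).
Applying that to "oppjqspttrcxhrh" gives "lmmgnpmqqozueoe".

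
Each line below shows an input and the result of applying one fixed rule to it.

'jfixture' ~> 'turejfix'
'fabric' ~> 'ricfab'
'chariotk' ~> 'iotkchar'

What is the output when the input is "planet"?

netpla

What's happening: swap the front and back halves of the string.
Applying that to "planet" gives "netpla".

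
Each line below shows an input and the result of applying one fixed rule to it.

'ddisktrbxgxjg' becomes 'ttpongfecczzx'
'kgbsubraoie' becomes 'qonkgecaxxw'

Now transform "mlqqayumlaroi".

uqnmmkiihheww

The transformation: sort the characters into reverse alphabetical order, then shift every letter 4 places backward in the alphabet (wrapping around).
Applying both steps to "mlqqayumlaroi": "yurqqommlliaa", then "uqnmmkiihheww".
(Check on "ddisktrbxgxjg": → "xxtsrkjiggddb" → "ttpongfecczzx" ✓)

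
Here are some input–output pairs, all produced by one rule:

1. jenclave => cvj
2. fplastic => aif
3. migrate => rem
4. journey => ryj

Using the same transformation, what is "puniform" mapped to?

The pattern: keep one character in every 3, starting at position 1 (positions 1st, 4th, 7th, ...), then move the first character to the end.
Working it through for "puniform": intermediate "pir", final "irp".

irp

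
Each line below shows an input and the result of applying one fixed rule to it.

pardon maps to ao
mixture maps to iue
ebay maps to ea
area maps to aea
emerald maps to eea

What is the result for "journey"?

oue

Rule — keep only the vowels.
For "journey" the result is "oue".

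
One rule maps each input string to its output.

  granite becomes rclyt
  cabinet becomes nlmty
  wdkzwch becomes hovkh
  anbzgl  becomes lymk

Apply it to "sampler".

Rule — shift every letter 11 places forward in the alphabet (wrapping around), then delete the last 2 characters.
Applying both steps to "sampler": "dlxawpc", then "dlxaw".

dlxaw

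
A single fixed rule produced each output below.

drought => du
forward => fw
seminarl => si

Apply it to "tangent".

The rule is to keep one character in every 3, starting at position 1 (positions 1st, 4th, 7th, ...), then delete the last character.
For "tangent", step one produces "tgt"; step two turns that into "tg".

tg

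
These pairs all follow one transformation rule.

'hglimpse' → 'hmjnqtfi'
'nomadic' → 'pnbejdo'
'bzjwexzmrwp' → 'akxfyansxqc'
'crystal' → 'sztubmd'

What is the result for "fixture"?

jyuvsfg

In each case the input is transformed by: shift every letter 1 place forward in the alphabet (wrapping around), then move the first character to the end.
For "fixture", step one produces "gjyuvsf"; step two turns that into "jyuvsfg".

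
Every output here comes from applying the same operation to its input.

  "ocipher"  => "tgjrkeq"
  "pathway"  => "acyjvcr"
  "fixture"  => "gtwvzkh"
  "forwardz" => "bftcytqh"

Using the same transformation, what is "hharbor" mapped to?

tqdtcjj

Rule — shift every letter 2 places forward in the alphabet (wrapping around), then reverse the string.
Applying both steps to "hharbor": "jjctdqt", then "tqdtcjj".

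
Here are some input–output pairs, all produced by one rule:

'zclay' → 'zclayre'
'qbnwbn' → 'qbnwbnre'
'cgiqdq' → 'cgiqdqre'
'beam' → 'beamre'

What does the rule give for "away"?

awayre

The transformation: append "re".
Doing the same to "away": "awayre".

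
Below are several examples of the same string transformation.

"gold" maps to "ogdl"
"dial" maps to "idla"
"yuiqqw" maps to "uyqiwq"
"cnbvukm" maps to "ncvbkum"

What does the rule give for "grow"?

Looking at the pairs, the operation is to swap each adjacent pair of characters (1↔2, 3↔4, ...).
On "grow" that produces "rgwo".

rgwo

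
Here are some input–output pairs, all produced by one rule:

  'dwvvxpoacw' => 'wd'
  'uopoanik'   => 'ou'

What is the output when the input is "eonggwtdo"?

oe

Rule — swap each adjacent pair of characters (1↔2, 3↔4, ...), then keep only the first 2 characters.
Working it through for "eonggwtdo": intermediate "oegnwgdto", final "oe".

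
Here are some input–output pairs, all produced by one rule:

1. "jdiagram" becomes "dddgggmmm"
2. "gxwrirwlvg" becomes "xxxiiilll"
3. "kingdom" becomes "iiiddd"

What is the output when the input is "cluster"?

Each output is the input with this applied: keep one character in every 3, starting at position 2 (positions 2nd, 5th, 8th, ...), then repeat every character 3 times.
On "cluster": the first step gives "lt", and the second then gives "lllttt".

lllttt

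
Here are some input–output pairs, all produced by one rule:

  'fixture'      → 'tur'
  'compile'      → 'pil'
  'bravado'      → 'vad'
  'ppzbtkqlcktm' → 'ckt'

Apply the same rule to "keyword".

wor

Each output is the input with this applied: delete the last character, then keep only the last 3 characters.
Starting from "keyword": after the first operation, "keywor"; after the second, "wor".
(Check on "ppzbtkqlcktm": → "ppzbtkqlckt" → "ckt" ✓)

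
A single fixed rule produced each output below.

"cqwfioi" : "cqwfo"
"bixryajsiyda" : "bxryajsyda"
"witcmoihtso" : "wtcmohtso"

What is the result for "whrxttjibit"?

whrxttjbt

In each case the input is transformed by: remove every "i".
Doing the same to "whrxttjibit": "whrxttjbt".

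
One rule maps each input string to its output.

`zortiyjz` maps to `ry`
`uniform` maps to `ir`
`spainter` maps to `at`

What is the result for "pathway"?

In each case the input is transformed by: keep one character in every 3, starting at position 3 (positions 3rd, 6th, 9th, ...).
Doing the same to "pathway": "ta".

ta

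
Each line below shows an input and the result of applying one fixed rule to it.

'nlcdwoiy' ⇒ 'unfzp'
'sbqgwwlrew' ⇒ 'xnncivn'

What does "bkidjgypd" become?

uaxpgu

In each case the input is transformed by: shift every letter 9 places backward in the alphabet (wrapping around), then delete the first 3 characters.
Starting from "bkidjgypd": after the first operation, "sbzuaxpgu"; after the second, "uaxpgu".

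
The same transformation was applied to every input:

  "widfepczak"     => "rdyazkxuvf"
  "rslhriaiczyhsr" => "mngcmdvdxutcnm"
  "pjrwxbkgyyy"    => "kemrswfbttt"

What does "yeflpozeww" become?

tzagkjuzrr

What's happening: shift every letter 5 places backward in the alphabet (wrapping around).
Applying that to "yeflpozeww" gives "tzagkjuzrr".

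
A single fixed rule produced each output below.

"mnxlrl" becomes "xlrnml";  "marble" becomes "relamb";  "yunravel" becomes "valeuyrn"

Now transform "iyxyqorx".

Rule — swap each adjacent pair of characters (1↔2, 3↔4, ...), then swap the front and back halves of the string.
On "iyxyqorx" that produces "oqxryiyx".

oqxryiyx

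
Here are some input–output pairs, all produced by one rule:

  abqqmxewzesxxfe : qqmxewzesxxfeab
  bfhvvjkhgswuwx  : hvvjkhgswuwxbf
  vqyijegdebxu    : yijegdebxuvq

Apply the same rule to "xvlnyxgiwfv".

Each output is the input with this applied: move the first 2 characters to the end (rotate left by 2).
So "xvlnyxgiwfv" becomes "lnyxgiwfvxv".

lnyxgiwfvxv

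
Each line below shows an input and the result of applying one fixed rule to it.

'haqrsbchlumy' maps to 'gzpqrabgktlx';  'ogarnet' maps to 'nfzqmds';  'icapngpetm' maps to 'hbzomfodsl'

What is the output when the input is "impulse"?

What's happening: shift every letter 1 place backward in the alphabet (wrapping around).
Applying that to "impulse" gives "hlotkrd".

hlotkrd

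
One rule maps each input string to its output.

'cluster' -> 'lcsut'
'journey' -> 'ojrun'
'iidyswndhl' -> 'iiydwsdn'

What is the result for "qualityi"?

uqlati

The pattern: delete the last 2 characters, then swap each adjacent pair of characters (1↔2, 3↔4, ...).
Applying that to "qualityi" gives "uqlati".
(Check on "cluster": → "clust" → "lcsut" ✓)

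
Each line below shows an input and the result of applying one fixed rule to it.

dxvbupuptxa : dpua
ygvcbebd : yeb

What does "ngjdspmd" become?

npm

What's happening: swap each adjacent pair of characters (1↔2, 3↔4, ...), then keep one character in every 3, starting at position 2 (positions 2nd, 5th, 8th, ...).
On "ngjdspmd": the first step gives "gndjpsdm", and the second then gives "npm".
(Check on "dxvbupuptxa": → "xdbvpupuxta" → "dpua" ✓)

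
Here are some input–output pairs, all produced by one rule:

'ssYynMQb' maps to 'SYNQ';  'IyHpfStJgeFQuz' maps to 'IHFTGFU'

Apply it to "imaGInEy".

Looking at the pairs, the operation is to keep every other character starting from the first (positions 1st, 3rd, 5th, ...), then convert every letter to uppercase.
On "imaGInEy": the first step gives "iaIE", and the second then gives "IAIE".

IAIE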